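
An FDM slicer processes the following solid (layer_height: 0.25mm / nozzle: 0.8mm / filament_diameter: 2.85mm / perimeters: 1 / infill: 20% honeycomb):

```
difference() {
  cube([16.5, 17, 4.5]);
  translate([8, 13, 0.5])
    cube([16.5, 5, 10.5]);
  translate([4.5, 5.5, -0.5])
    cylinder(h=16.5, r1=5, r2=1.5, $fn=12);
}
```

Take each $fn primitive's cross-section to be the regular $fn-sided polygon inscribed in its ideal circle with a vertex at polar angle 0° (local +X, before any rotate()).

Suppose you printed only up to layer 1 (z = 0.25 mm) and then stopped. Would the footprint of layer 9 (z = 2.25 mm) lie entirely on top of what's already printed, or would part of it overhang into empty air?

Compare the two slices. At z = 0.25: the cube is present — its section is the full 16.5×17 rectangle (area 280.50 mm²); the cube at (8, 13) is absent (z outside [0.5, 11]); the cone at (4.5, 5.5) (r1=5→r2=1.5) has section circumradius 4.841 here — a regular 12-gon (area = (12/2)·4.841²·sin(360°/12) = 70.30 mm²); Subtracting the remaining from the first: starting from the 16.5×17 cube (280.50 mm²), the cone at (4.5, 5.5) partially overlaps it — only the 69.87 mm² overlap (of its 70.30 mm²) is removed, clipping the outline — area = 210.63 mm². At z = 2.25: the 16.5×17 cube contributes its full rectangle (area 280.50 mm²); the cube at (8, 13) (footprint 16.5×5) is included at this height (area 82.50 mm²); the cone at (4.5, 5.5): at t=0.167 of its height the radius interpolates to r₁+(r₂−r₁)t = 4.417, giving a regular 12-gon of that circumradius (area = (12/2)·4.417²·sin(360°/12) = 58.52 mm²); Taking the first minus the rest: starting from the 16.5×17 cube (280.50 mm²), the 16.5×5 cube at (8, 13) partially overlaps it — only the 34.00 mm² overlap (of its 82.50 mm²) is removed, clipping the outline; the cone at (4.5, 5.5) lies wholly inside it (removes its full 58.52 mm² and its 27.43 mm outline becomes a hole wall) — area = 187.98 mm². Checking containment: at z = 2.25 the cross-section extends beyond the z = 0.25 cross-section by about 11.35 mm².

part overhangs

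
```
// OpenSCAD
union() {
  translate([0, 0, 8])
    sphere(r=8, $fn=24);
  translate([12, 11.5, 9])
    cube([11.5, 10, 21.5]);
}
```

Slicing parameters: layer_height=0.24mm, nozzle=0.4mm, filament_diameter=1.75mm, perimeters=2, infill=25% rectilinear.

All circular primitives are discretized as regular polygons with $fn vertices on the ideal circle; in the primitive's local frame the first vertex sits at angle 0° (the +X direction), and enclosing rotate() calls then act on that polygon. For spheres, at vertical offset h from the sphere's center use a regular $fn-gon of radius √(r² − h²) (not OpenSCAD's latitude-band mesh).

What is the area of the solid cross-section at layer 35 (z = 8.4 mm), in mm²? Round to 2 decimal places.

198.28 mm²

At z = 8.4 mm: the r=8 sphere contributes a regular 24-gon of circumradius √(8²−0.4²) = 7.990 (area = (24/2)·7.990²·sin(360°/24) = 198.28 mm²); the cube at (12, 11.5) is absent (z outside [9, 30.5]); Taking the union: only the r=8 sphere is present, so the union is just that shape — area = 198.28 mm². Overall, the cross-section is a single solid region. Net area = 198.28 mm².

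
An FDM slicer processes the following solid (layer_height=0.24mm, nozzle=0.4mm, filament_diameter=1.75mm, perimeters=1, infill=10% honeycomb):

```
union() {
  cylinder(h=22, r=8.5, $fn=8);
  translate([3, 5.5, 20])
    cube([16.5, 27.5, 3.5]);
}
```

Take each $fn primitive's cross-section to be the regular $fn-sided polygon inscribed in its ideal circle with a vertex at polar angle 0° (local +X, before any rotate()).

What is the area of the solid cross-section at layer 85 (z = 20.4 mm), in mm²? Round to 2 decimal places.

At z = 20.4 mm: the cylinder: section is a regular 8-gon, circumradius r=8.5 (area = (8/2)·8.500²·sin(360°/8) = 204.35 mm²); the 16.5×27.5 cube at (3, 5.5) contributes its full rectangle (area 453.75 mm²); Merging all regions: the regions partially overlap — summed areas 658.10 mm² minus the doubly-counted overlap 3.47 mm² gives 654.64 mm² — area = 654.64 mm². Overall, the cross-section is a single solid region. Net area = 654.64 mm².

654.64 mm²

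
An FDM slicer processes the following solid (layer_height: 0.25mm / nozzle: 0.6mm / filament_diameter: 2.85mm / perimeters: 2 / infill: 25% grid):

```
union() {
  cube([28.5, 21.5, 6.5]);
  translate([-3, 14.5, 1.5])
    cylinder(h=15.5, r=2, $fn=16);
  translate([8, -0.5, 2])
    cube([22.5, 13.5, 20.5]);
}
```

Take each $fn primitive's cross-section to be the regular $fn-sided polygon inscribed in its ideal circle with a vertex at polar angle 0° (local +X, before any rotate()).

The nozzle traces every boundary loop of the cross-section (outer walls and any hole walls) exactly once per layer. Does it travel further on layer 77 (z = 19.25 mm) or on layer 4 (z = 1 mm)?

layer 4 (z = 1 mm)

Layer 77 (z = 19.25): the cube is absent (z outside [0, 6.5]); the cylinder at (-3, 14.5) does not reach this height (z outside [1.5, 17]); the 22.5×13.5 cube at (8, -0.5) contributes its full rectangle (perimeter 72.00 mm); Taking the union: only the 22.5×13.5 cube at (8, -0.5) is present, so the union is just that shape — boundary = 72.00 mm. So its perimeter = 72.00 mm. Layer 4 (z = 1): the 28.5×21.5 cube contributes its full rectangle (perimeter 100.00 mm); the cylinder at (-3, 14.5) is absent (z outside [1.5, 17]); the cube at (8, -0.5) is absent (z outside [2, 22.5]); Combining (union): only the 28.5×21.5 cube is present, so the union is just that shape — boundary = 100.00 mm. So its perimeter = 100.00 mm. Layer 4 is larger (100.00 vs 72.00 mm).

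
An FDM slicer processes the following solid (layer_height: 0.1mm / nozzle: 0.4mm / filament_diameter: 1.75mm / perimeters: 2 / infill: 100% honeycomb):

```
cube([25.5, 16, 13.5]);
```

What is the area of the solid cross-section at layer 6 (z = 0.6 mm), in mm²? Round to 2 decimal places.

408.00 mm²

At z = 0.6 mm: the 25.5×16 cube contributes its full rectangle (area 408.00 mm²). Overall, the cross-section is a single solid region. Net area = 408.00 mm².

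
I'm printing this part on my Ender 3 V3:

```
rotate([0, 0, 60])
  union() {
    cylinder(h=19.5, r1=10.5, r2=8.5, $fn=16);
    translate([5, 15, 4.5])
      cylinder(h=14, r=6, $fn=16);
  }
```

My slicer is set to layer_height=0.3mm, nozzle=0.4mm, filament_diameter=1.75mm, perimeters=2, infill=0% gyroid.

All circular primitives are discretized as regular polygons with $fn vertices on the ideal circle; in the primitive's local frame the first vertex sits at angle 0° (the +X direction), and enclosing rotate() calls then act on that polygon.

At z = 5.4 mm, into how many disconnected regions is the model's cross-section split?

At z = 5.4 mm: the cone (r1=10.5→r2=8.5) has section circumradius 9.946 here — a regular 16-gon; the cylinder at (5, 15): section is a regular 16-gon, circumradius r=6; Combining (union): the 2 present regions are separate (no shared area or edge), so areas and boundary lengths simply add and each stays a separate island — 2 connected regions; (whole slice rotated 60° about Z — lengths, areas and connectivity unchanged). The result has 2 disconnected regions.

2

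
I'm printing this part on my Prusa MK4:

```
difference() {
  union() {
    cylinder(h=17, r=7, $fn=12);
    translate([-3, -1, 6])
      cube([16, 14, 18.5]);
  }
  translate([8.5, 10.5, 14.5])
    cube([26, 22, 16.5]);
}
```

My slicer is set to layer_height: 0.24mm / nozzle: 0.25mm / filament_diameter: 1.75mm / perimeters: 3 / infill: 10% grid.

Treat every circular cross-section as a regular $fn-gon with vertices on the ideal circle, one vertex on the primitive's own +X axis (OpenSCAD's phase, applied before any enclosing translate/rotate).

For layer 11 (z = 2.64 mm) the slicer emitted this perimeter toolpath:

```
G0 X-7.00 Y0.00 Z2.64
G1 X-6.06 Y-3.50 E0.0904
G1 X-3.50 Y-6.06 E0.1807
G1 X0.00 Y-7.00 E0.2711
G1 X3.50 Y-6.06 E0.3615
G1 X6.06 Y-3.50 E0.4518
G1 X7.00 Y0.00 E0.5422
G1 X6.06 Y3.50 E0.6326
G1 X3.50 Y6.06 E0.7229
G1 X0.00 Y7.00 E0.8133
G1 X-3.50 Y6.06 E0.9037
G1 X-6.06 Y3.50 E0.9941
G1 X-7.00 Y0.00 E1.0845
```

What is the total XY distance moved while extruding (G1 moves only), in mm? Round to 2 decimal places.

43.47 mm

Sum the Euclidean lengths of each G1 segment: total = 43.47 mm.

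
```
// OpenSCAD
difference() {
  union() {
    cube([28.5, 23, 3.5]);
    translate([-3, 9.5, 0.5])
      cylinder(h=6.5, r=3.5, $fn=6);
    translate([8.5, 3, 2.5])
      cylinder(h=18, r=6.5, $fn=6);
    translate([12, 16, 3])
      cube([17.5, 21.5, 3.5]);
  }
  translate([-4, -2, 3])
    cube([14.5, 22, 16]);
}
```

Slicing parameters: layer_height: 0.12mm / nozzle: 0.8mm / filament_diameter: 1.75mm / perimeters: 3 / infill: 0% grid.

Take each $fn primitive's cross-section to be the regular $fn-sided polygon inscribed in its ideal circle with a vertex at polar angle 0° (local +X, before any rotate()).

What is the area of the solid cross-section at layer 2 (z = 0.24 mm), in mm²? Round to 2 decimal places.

At z = 0.24 mm: the cube is present — its section is the full 28.5×23 rectangle (area 655.50 mm²); the cylinder at (-3, 9.5) is not intersected at this z (z outside [0.5, 7]); the cylinder at (8.5, 3) is absent (z outside [2.5, 20.5]); the cube at (12, 16) is absent (z outside [3, 6.5]); Combining (union): only the 28.5×23 cube is present, so the union is just that shape — area = 655.50 mm²; the cube at (-4, -2) is absent (z outside [3, 19]); Taking the first minus the rest: none of the subtracted shapes is present at this height, so that combined region is unchanged — area = 655.50 mm². Overall, the cross-section is a single solid region. Net area = 655.50 mm².

655.50 mm²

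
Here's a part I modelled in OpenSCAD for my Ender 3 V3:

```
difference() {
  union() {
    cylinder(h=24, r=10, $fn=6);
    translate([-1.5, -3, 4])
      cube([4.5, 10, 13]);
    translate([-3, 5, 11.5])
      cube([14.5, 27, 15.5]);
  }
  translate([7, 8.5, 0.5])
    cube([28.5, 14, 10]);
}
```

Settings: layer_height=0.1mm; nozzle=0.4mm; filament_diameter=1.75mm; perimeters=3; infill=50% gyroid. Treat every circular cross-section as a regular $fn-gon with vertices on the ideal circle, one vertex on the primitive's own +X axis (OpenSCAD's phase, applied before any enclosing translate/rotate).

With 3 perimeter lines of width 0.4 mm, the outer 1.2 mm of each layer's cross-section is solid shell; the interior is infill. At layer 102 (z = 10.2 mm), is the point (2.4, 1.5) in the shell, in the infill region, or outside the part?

infill

At z = 10.2 mm: the cylinder: section is a regular 6-gon, circumradius r=10; the 4.5×10 cube at (-1.5, -3) contributes its full rectangle; the cube at (-3, 5) is absent (z outside [11.5, 27]); Combining (union): the 4.5×10 cube at (-1.5, -3) lies entirely inside the r=10 cylinder, so the union is just the r=10 cylinder — 1 connected region; the 28.5×14 cube at (7, 8.5) contributes its full rectangle; Taking the first minus the rest: starting from the result so far, the 28.5×14 cube at (7, 8.5) misses the remaining region (no effect) — 1 connected region. Overall, the cross-section is a single solid region. The nearest boundary edge runs (5.00, 8.66)→(10.00, 0.00); distance from the point to it = 5.83 mm. The point is inside the cross-section and 5.83 mm from the nearest boundary — more than the 1.2 mm shell width (3 × 0.4), so it's in the infill interior.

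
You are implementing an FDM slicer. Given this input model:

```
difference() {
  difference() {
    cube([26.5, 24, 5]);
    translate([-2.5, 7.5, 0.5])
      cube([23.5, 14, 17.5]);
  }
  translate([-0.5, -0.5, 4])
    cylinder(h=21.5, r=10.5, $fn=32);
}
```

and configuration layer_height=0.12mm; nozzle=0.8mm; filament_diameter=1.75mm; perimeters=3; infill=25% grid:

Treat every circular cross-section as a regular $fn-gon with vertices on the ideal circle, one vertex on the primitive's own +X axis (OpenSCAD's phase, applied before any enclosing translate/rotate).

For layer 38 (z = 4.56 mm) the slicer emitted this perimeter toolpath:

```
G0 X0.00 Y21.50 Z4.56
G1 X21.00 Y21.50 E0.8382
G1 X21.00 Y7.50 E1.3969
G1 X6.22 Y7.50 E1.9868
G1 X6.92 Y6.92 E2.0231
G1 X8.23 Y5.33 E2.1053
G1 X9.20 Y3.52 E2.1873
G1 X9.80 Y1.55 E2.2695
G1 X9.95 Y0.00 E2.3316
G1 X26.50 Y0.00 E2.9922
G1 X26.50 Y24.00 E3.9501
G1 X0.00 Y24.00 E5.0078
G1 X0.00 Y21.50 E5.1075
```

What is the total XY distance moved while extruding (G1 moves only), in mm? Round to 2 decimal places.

127.97 mm

Sum the Euclidean lengths of each G1 segment: total = 127.97 mm.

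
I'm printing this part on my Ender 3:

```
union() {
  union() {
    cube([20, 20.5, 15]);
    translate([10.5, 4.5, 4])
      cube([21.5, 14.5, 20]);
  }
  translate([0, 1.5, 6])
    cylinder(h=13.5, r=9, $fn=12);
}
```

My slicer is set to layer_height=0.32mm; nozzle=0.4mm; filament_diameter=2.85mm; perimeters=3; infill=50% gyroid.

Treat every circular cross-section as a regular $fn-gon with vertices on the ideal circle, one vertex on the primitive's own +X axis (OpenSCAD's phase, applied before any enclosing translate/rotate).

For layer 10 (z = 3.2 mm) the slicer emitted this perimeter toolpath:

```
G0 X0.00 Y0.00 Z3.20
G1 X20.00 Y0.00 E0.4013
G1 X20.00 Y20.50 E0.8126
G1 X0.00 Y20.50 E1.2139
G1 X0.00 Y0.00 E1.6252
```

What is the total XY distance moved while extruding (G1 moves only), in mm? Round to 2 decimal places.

81.00 mm

Sum the Euclidean lengths of each G1 segment: total = 81.00 mm.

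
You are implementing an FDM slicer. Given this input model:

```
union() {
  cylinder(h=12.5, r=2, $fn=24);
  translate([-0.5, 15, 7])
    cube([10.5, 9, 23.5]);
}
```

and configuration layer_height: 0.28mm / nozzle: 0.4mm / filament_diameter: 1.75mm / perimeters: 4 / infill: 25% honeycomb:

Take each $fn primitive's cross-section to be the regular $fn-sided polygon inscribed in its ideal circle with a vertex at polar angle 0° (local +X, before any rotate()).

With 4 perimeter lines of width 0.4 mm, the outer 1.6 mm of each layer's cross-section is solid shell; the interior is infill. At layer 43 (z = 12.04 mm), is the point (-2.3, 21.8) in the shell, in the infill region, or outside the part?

At z = 12.04 mm: the r=2 cylinder gives a regular 24-gon of circumradius 2 (constant along its height); the cube at (-0.5, 15) (footprint 10.5×9) is included at this height; Combining (union): the 2 present regions are separate (no shared area or edge), so areas and boundary lengths simply add and each stays a separate island — 2 connected regions. Overall, the cross-section has 2 separate islands. The nearest boundary edge runs (-0.50, 15.00)→(-0.50, 24.00); distance from the point to it = 1.80 mm. The point is not inside any of the regions above, so it lies outside the cross-section (1.80 mm from the nearest boundary).

outside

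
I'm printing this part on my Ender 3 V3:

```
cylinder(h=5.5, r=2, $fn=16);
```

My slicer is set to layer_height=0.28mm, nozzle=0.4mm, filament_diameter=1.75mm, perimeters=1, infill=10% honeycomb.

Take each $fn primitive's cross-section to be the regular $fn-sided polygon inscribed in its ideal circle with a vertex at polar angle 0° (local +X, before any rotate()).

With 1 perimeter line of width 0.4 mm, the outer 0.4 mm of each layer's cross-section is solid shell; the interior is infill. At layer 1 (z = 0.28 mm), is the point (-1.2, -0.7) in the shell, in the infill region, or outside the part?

At z = 0.28 mm: the r=2 cylinder contributes a regular 16-gon of circumradius 2. Overall, the cross-section is a single solid region. The nearest boundary edge runs (-1.85, -0.77)→(-1.41, -1.41); distance from the point to it = 0.57 mm. The point is inside the cross-section and 0.57 mm from the nearest boundary — more than the 0.4 mm shell width (1 × 0.4), so it's in the infill interior.

infill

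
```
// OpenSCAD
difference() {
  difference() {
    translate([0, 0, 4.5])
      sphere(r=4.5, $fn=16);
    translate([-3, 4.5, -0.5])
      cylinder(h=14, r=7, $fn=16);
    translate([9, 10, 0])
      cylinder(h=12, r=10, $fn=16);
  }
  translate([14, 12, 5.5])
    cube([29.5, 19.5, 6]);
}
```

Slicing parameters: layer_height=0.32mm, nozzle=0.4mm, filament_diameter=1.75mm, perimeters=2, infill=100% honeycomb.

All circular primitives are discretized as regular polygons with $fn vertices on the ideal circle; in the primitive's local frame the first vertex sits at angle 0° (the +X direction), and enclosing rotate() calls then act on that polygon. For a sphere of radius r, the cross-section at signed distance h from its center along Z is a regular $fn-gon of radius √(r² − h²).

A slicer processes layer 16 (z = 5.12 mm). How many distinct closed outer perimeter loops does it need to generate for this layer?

At z = 5.12 mm: the r=4.5 sphere slices to a regular 16-gon of circumradius 4.457 (√(r²−h²) with h=0.62 from center); the cylinder at (-3, 4.5): section is a regular 16-gon, circumradius r=7; the cylinder at (9, 10): section is a regular 16-gon, circumradius r=10; After the difference (first − rest): starting from the r=4.5 sphere, the r=7 cylinder at (-3, 4.5) partially overlaps it — only the 39.27 mm² overlap (of its 150.01 mm²) is removed, clipping the outline; the r=10 cylinder at (9, 10) partially overlaps it — only the 0.28 mm² overlap (of its 306.15 mm²) is removed, clipping the outline — 1 connected region; the cube at (14, 12) does not reach this height (z outside [5.5, 11.5]); Subtracting the remaining from the first: none of the subtracted shapes is present at this height, so the result so far is unchanged — 1 connected region. The result has 1 disconnected region.

1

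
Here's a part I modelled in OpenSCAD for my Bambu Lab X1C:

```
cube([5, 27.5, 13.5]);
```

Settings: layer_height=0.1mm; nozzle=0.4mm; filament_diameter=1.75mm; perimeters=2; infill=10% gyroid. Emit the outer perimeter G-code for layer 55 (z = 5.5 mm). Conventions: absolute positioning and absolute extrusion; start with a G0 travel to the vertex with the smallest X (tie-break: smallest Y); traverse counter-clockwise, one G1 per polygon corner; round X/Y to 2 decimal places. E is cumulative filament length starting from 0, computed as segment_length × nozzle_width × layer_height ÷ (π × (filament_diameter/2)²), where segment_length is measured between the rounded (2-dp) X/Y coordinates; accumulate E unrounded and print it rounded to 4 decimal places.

G0 X0.00 Y0.00 Z5.50
G1 X5.00 Y0.00 E0.0832
G1 X5.00 Y27.50 E0.5405
G1 X0.00 Y27.50 E0.6236
G1 X0.00 Y0.00 E1.0810

At z = 5.5 mm: the 5×27.5 cube contributes its full rectangle. The outline is a single polygon with 4 vertices. Extrusion per mm of travel: 0.4 × 0.1 / (π × 0.875²) = 0.016630. Accumulating E over each segment gives final E = 1.0810.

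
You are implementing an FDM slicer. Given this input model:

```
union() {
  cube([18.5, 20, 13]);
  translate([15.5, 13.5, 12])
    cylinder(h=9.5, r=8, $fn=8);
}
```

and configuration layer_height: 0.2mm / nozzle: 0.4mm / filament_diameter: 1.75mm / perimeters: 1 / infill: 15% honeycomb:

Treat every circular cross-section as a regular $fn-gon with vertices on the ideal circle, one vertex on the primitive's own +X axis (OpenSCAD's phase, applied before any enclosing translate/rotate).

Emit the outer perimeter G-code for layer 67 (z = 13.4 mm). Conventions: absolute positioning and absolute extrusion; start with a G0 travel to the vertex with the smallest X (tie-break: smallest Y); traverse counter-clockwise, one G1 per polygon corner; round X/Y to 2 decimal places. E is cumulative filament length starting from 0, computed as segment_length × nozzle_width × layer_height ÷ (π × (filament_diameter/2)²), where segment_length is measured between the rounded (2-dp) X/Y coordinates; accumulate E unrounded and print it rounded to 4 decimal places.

G0 X7.50 Y13.50 Z13.40
G1 X9.84 Y7.84 E0.2037
G1 X15.50 Y5.50 E0.4074
G1 X21.16 Y7.84 E0.6111
G1 X23.50 Y13.50 E0.8148
G1 X21.16 Y19.16 E1.0185
G1 X15.50 Y21.50 E1.2222
G1 X9.84 Y19.16 E1.4259
G1 X7.50 Y13.50 E1.6297

At z = 13.4 mm: the cube is absent (z outside [0, 13]); the r=8 cylinder at (15.5, 13.5) gives a regular 8-gon of circumradius 8 (constant along its height); Merging all regions: only the r=8 cylinder at (15.5, 13.5) is present, so the union is just that shape — 1 connected region. The outline is a single polygon with 8 vertices. Extrusion per mm of travel: 0.4 × 0.2 / (π × 0.875²) = 0.033260. Accumulating E over each segment gives final E = 1.6297.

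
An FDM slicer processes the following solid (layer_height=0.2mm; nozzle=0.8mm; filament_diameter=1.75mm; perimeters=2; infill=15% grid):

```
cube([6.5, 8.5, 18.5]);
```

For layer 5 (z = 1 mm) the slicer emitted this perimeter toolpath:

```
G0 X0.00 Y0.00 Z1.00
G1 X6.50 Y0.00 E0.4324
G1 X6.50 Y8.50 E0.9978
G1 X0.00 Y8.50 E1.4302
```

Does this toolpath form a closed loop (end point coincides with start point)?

no

Start point (G0): (0.00, 0.00). End point (last G1): the path does not return to the start — open.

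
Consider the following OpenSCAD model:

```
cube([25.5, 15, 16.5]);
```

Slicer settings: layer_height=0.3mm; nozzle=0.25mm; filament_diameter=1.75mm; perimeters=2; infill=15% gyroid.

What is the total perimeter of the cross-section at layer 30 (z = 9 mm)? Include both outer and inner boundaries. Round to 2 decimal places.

At z = 9 mm: the cube (footprint 25.5×15) is included at this height (perimeter 81.00 mm). Overall, the cross-section is a single solid region. Total boundary length (outer) = 81.00 mm.

81.00 mm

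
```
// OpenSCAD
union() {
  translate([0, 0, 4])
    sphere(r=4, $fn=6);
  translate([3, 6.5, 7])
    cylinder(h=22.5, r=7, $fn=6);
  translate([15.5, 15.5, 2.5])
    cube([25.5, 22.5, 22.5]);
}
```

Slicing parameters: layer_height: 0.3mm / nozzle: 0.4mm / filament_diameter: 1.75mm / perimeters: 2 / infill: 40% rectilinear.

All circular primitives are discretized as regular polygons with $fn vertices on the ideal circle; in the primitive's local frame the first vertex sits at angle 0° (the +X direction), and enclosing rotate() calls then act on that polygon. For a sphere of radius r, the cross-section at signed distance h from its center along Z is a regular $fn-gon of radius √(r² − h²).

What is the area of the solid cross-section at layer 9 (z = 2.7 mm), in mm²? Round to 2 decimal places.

610.93 mm²

At z = 2.7 mm: the r=4 sphere contributes a regular 6-gon of circumradius √(4²−1.3²) = 3.783 (area = (6/2)·3.783²·sin(360°/6) = 37.18 mm²); the cylinder at (3, 6.5) is not intersected at this z (z outside [7, 29.5]); the cube at (15.5, 15.5) is present — its section is the full 25.5×22.5 rectangle (area 573.75 mm²); Taking the union: the 2 present regions are separate (no shared area or edge), so areas and boundary lengths simply add and each stays a separate island — area = 610.93 mm². Overall, the cross-section has 2 separate islands. Net area = 610.93 mm².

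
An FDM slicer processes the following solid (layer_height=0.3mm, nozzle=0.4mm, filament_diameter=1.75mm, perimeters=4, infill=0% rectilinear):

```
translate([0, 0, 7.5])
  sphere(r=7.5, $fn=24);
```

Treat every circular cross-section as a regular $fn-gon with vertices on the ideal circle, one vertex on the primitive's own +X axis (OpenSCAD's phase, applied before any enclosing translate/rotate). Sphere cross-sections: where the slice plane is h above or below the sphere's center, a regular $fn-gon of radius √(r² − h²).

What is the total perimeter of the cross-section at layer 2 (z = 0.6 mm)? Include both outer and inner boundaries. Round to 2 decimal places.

At z = 0.6 mm: the r=7.5 sphere contributes a regular 24-gon of circumradius √(7.5²−6.9²) = 2.939 (perimeter = 2·24·2.939·sin(180°/24) = 18.42 mm). Overall, the cross-section is a single solid region. Total boundary length (outer) = 18.42 mm.

18.42 mm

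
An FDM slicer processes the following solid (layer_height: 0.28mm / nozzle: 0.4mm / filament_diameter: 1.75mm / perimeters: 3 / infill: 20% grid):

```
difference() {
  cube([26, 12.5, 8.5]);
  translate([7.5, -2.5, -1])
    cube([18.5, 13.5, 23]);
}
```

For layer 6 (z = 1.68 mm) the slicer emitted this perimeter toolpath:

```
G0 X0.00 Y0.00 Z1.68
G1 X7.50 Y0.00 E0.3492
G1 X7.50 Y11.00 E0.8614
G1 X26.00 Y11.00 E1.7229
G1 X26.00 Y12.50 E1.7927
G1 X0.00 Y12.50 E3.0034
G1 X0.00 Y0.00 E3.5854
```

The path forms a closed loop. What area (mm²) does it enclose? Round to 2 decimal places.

121.50 mm²

Apply the shoelace formula to the sequence of (X, Y) vertices; enclosed area = 121.50 mm².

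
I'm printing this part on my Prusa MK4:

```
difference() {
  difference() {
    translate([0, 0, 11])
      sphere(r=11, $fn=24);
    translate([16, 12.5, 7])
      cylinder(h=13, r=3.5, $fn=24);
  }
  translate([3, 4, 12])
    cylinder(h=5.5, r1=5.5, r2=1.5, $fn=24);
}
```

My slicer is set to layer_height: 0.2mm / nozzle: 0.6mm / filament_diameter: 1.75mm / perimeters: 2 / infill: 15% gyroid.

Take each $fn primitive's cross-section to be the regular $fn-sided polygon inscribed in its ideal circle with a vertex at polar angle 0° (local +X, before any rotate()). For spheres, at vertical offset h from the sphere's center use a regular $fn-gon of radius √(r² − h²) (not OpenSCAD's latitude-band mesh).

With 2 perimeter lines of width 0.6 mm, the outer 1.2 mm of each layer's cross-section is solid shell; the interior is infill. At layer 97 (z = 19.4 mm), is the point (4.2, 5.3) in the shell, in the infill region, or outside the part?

At z = 19.4 mm: the r=11 sphere slices to a regular 24-gon of circumradius 7.102 (√(r²−h²) with h=8.4 from center); the cylinder at (16, 12.5): section is a regular 24-gon, circumradius r=3.5; After the difference (first − rest): starting from the r=11 sphere, the r=3.5 cylinder at (16, 12.5) misses the remaining region (no effect) — 1 connected region; the cone at (3, 4) is not intersected at this z (z outside [12, 17.5]); Subtracting the remaining from the first: none of the subtracted shapes is present at this height, so the result so far is unchanged — 1 connected region. Overall, the cross-section is a single solid region. The nearest boundary edge runs (3.55, 6.15)→(5.02, 5.02); distance from the point to it = 0.28 mm. The point is inside the cross-section, 0.28 mm from the nearest boundary — within the 1.2 mm shell band (2 × 0.6).

shell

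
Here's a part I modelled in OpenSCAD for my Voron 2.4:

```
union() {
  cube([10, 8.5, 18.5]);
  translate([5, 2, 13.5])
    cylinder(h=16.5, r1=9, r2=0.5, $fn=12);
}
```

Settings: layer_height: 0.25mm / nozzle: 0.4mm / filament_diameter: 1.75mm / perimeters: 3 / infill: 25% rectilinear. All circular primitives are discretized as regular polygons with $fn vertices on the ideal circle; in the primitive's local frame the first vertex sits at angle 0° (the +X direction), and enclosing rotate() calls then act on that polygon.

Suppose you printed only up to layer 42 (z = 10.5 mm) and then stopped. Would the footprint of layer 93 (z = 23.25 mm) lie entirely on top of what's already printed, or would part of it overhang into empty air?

Compare the two slices. At z = 10.5: the 10×8.5 cube contributes its full rectangle (area 85.00 mm²); the cone at (5, 2) is not intersected at this z (z outside [13.5, 30]); Merging all regions: only the 10×8.5 cube is present, so the union is just that shape — area = 85.00 mm². At z = 23.25: the cube is not intersected at this z (z outside [0, 18.5]); the cone at (5, 2) contributes a regular 12-gon of circumradius 3.977 (interpolated between r1=9 and r2=0.5 at t=0.591) (area = (12/2)·3.977²·sin(360°/12) = 47.46 mm²); Merging all regions: only the cone at (5, 2) is present, so the union is just that shape — area = 47.46 mm². Checking containment: at z = 23.25 the cross-section extends beyond the z = 10.5 cross-section by about 8.89 mm².

part overhangs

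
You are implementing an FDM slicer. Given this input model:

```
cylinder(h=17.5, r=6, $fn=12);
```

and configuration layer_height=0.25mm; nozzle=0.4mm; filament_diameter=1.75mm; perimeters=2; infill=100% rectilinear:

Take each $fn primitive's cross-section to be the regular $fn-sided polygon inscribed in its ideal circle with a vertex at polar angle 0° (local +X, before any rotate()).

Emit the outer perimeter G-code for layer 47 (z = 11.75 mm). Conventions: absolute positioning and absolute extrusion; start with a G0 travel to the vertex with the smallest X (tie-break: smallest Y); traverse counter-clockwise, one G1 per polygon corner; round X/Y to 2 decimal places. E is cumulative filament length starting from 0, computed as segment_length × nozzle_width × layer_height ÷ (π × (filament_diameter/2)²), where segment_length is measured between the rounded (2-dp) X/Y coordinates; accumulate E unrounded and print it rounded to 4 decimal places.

G0 X-6.00 Y0.00 Z11.75
G1 X-5.20 Y-3.00 E0.1291
G1 X-3.00 Y-5.20 E0.2584
G1 X0.00 Y-6.00 E0.3875
G1 X3.00 Y-5.20 E0.5166
G1 X5.20 Y-3.00 E0.6460
G1 X6.00 Y0.00 E0.7750
G1 X5.20 Y3.00 E0.9041
G1 X3.00 Y5.20 E1.0335
G1 X0.00 Y6.00 E1.1626
G1 X-3.00 Y5.20 E1.2916
G1 X-5.20 Y3.00 E1.4210
G1 X-6.00 Y0.00 E1.5501

At z = 11.75 mm: the r=6 cylinder gives a regular 12-gon of circumradius 6 (constant along its height). The outline is a single polygon with 12 vertices. Extrusion per mm of travel: 0.4 × 0.25 / (π × 0.875²) = 0.041575. Accumulating E over each segment gives final E = 1.5501.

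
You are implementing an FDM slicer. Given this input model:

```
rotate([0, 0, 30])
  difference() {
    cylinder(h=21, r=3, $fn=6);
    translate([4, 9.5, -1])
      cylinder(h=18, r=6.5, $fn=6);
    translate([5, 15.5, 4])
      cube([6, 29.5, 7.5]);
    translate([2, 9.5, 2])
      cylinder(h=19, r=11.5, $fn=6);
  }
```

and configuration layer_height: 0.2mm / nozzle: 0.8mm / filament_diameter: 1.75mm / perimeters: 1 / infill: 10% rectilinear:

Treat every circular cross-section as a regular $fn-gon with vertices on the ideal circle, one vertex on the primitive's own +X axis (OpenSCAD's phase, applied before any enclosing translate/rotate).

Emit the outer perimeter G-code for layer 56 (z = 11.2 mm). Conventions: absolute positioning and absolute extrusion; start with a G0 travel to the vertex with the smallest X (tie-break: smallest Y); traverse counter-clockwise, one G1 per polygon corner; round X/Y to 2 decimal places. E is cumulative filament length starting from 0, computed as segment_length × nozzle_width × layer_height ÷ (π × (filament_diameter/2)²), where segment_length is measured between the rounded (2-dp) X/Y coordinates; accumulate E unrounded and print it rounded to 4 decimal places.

At z = 11.2 mm: the r=3 cylinder gives a regular 6-gon of circumradius 3 (constant along its height); the r=6.5 cylinder at (4, 9.5) gives a regular 6-gon of circumradius 6.5 (constant along its height); the cube at (5, 15.5) is present — its section is the full 6×29.5 rectangle; the cylinder at (2, 9.5): section is a regular 6-gon, circumradius r=11.5; After the difference (first − rest): starting from the r=3 cylinder, the r=6.5 cylinder at (4, 9.5) misses the remaining region (no effect); the 6×29.5 cube at (5, 15.5) misses the remaining region (no effect); the r=11.5 cylinder at (2, 9.5) partially overlaps it — only the 14.33 mm² overlap (of its 343.60 mm²) is removed, clipping the outline — 1 connected region; (rotated 30° about Z; rotation is an isometry so areas/perimeters/island counts are preserved). The outline is a single polygon with 4 vertices. Extrusion per mm of travel: 0.8 × 0.2 / (π × 0.875²) = 0.066520. Accumulating E over each segment gives final E = 0.8924.

G0 X-2.14 Y-1.77 Z11.20
G1 X0.00 Y-3.00 E0.1642
G1 X2.60 Y-1.50 E0.3639
G1 X2.60 Y0.97 E0.5282
G1 X-2.14 Y-1.77 E0.8924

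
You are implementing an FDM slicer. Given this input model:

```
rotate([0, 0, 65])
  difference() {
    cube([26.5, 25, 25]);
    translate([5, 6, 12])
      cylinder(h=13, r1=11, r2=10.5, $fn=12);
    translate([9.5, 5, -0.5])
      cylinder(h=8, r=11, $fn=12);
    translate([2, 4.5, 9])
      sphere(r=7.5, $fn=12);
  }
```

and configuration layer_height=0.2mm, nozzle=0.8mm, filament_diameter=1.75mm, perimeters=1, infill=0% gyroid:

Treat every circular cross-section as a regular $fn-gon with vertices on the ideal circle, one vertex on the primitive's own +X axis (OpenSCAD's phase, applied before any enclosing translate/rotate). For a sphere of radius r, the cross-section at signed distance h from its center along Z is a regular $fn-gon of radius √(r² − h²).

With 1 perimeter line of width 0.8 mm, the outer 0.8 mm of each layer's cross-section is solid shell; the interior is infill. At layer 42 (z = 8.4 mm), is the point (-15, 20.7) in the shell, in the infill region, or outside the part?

infill

At z = 8.4 mm: the cube (footprint 26.5×25) is included at this height; the cone at (5, 6) is absent (z outside [12, 25]); the cylinder at (9.5, 5) is absent (z outside [-0.5, 7.5]); the sphere at (2, 4.5): section is a regular 12-gon, circumradius = √(r²−h²) = √(7.5²−0.6²) = 7.476; Taking the first minus the rest: starting from the 26.5×25 cube, the r=7.5 sphere at (2, 4.5) partially overlaps it — only the 96.05 mm² overlap (of its 167.67 mm²) is removed, clipping the outline — 1 connected region; (whole slice rotated 65° about Z — lengths, areas and connectivity unchanged). Overall, the cross-section is a single solid region. Undo the 65° rotation: the query point maps to (12.421, 22.343) in the un-rotated model frame. The nearest boundary edge runs (0.00, 25.00)→(26.50, 25.00); distance from the point to it = 2.66 mm. The point is inside the cross-section and 2.66 mm from the nearest boundary — more than the 0.8 mm shell width (1 × 0.8), so it's in the infill interior.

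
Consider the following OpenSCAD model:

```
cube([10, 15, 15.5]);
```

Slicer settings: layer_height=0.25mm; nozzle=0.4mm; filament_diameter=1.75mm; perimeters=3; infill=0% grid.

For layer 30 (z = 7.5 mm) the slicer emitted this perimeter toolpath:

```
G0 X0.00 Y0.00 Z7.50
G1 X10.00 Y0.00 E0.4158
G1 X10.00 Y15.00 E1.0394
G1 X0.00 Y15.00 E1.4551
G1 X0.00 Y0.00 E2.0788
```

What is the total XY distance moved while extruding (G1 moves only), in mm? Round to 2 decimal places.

Sum the Euclidean lengths of each G1 segment: total = 50.00 mm.

50.00 mm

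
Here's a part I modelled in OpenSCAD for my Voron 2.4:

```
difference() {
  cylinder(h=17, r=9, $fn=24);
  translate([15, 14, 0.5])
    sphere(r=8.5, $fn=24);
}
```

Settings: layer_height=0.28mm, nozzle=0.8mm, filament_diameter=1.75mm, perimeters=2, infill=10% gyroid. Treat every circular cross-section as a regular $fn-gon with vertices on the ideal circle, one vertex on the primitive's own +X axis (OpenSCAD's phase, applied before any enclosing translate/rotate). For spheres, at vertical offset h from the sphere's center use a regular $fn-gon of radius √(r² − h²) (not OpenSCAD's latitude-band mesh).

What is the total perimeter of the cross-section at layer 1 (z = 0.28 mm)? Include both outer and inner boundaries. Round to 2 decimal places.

At z = 0.28 mm: the r=9 cylinder contributes a regular 24-gon of circumradius 9 (perimeter = 2·24·9.000·sin(180°/24) = 56.39 mm); the r=8.5 sphere at (15, 14) contributes a regular 24-gon of circumradius √(8.5²−0.22²) = 8.497 (perimeter = 2·24·8.497·sin(180°/24) = 53.24 mm); After the difference (first − rest): starting from the r=9 cylinder, the r=8.5 sphere at (15, 14) misses the remaining region (no effect) — boundary = 56.39 mm. Overall, the cross-section is a single solid region. Total boundary length (outer) = 56.39 mm.

56.39 mm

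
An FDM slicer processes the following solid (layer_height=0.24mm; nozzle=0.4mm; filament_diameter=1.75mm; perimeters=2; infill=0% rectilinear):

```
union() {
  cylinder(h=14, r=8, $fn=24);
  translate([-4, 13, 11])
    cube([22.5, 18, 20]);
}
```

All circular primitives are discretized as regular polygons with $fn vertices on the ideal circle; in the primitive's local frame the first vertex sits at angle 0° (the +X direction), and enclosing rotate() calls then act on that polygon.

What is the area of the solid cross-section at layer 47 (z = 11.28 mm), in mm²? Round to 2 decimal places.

603.77 mm²

At z = 11.28 mm: the r=8 cylinder gives a regular 24-gon of circumradius 8 (constant along its height) (area = (24/2)·8.000²·sin(360°/24) = 198.77 mm²); the cube at (-4, 13) (footprint 22.5×18) is included at this height (area 405.00 mm²); Combining (union): the 2 present regions are separate (no shared area or edge), so areas and boundary lengths simply add and each stays a separate island — area = 603.77 mm². Overall, the cross-section has 2 separate islands. Net area = 603.77 mm².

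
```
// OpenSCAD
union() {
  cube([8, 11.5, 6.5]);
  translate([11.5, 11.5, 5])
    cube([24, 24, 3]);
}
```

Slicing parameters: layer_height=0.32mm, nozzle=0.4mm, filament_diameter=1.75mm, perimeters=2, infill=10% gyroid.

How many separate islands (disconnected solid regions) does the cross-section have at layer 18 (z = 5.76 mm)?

2

At z = 5.76 mm: the cube (footprint 8×11.5) is included at this height; the cube at (11.5, 11.5) (footprint 24×24) is included at this height; Merging all regions: the 2 present regions are separate (no shared area or edge), so areas and boundary lengths simply add and each stays a separate island — 2 connected regions. Overall, the cross-section has 2 separate islands. Island count = 2.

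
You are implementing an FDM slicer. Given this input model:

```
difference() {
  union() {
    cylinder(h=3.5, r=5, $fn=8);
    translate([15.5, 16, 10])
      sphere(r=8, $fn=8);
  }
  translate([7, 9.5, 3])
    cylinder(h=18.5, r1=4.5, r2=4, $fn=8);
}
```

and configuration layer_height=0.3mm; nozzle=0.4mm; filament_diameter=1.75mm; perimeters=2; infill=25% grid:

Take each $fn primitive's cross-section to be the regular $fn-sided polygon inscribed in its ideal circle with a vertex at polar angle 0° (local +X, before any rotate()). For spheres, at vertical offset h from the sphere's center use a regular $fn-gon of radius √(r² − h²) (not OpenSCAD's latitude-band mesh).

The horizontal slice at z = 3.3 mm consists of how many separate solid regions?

2

At z = 3.3 mm: the r=5 cylinder contributes a regular 8-gon of circumradius 5; the r=8 sphere at (15.5, 16) slices to a regular 8-gon of circumradius 4.371 (√(r²−h²) with h=6.7 from center); Combining (union): the 2 present regions are separate (no shared area or edge), so areas and boundary lengths simply add and each stays a separate island — 2 connected regions; the cone at (7, 9.5) contributes a regular 8-gon of circumradius 4.492 (interpolated between r1=4.5 and r2=4 at t=0.016); Subtracting the remaining from the first: starting from that combined region, the cone at (7, 9.5) misses the remaining region (no effect) — 2 connected regions. The result has 2 disconnected regions.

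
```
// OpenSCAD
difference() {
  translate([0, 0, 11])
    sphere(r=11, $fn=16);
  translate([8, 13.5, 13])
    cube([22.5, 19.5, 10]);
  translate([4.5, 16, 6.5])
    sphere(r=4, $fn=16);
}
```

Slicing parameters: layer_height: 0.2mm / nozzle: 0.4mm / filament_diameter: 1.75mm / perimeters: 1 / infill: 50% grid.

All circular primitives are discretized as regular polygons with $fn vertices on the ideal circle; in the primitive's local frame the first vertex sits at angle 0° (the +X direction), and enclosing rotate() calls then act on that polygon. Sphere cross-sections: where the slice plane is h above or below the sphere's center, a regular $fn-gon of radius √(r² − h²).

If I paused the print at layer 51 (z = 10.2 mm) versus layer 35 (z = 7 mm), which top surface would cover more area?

Layer 51 (z = 10.2): the r=11 sphere slices to a regular 16-gon of circumradius 10.971 (√(r²−h²) with h=0.8 from center) (area = (16/2)·10.971²·sin(360°/16) = 368.48 mm²); the cube at (8, 13.5) does not reach this height (z outside [13, 23]); the r=4 sphere at (4.5, 16) contributes a regular 16-gon of circumradius √(4²−3.7²) = 1.520 (area = (16/2)·1.520²·sin(360°/16) = 7.07 mm²); Subtracting the remaining from the first: starting from the r=11 sphere (368.48 mm²), the r=4 sphere at (4.5, 16) misses the remaining region (no effect) — area = 368.48 mm². So its area = 368.48 mm². Layer 35 (z = 7): the sphere: section is a regular 16-gon, circumradius = √(r²−h²) = √(11²−4²) = 10.247 (area = (16/2)·10.247²·sin(360°/16) = 321.45 mm²); the cube at (8, 13.5) is absent (z outside [13, 23]); the r=4 sphere at (4.5, 16) contributes a regular 16-gon of circumradius √(4²−0.5²) = 3.969 (area = (16/2)·3.969²·sin(360°/16) = 48.22 mm²); Taking the first minus the rest: starting from the r=11 sphere (321.45 mm²), the r=4 sphere at (4.5, 16) misses the remaining region (no effect) — area = 321.45 mm². So its area = 321.45 mm². Layer 51 is larger (368.48 vs 321.45 mm²).

layer 51 (z = 10.2 mm)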